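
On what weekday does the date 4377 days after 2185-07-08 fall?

Sunday

Jul 8, 2185 is a Friday.
4377 mod 7 = 2, so 4377 days after a Friday is Friday + 2 = Sunday.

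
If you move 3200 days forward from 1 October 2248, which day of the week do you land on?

Monday

First find the weekday of Oct 1, 2248. Doomsday rule: the anchor day for the 2200s is Friday. For year 48: 48÷12 = 4 r 0, and 0÷4 = 0, so 4+0+0 = 4.
Friday + 4 ≡ Tuesday — that's 2248's doomsday.
In October the doomsday date is Oct 10.
Oct 1 is 9 days before Oct 10; 9 mod 7 = 2, so Tuesday − 2 = Sunday.
3200 mod 7 = 1, so 3200 days after a Sunday is Sunday + 1 = Monday.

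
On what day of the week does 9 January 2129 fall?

January 1, 2129 is a Saturday.
Jan 1, 2129 → Jan 9, 2129: 8 days.
Total: 8 days.
8 mod 7 = 1, so Saturday + 1 = Sunday.

Sunday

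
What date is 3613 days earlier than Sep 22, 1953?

−365 (one year) → Sep 22, 1952 (3248 left).
−366 (one year; includes Feb 29, 1952) → Sep 22, 1951 (2882 left).
−365 (one year) → Sep 22, 1950 (2517 left).
−365 (one year) → Sep 22, 1949 (2152 left).
−365 (one year) → Sep 22, 1948 (1787 left).
−366 (one year; includes Feb 29, 1948) → Sep 22, 1947 (1421 left).
−365 (one year) → Sep 22, 1946 (1056 left).
−365 (one year) → Sep 22, 1945 (691 left).
−365 (one year) → Sep 22, 1944 (326 left).
−22 → Aug 31, 1944 (end of Aug, 31 days; 304 left).
−31 → Jul 31, 1944 (end of Jul, 31 days; 273 left).
−31 → Jun 30, 1944 (end of Jun, 30 days; 242 left).
−30 → May 31, 1944 (end of May, 31 days; 212 left).
−31 → Apr 30, 1944 (end of Apr, 30 days; 181 left).
−30 → Mar 31, 1944 (end of Mar, 31 days; 151 left).
−31 → Feb 29, 1944 (end of Feb, 29 days; 120 left).
−29 → Jan 31, 1944 (end of Jan, 31 days; 91 left).
−31 → Dec 31, 1943 (end of Dec, 31 days; 60 left).
−31 → Nov 30, 1943 (end of Nov, 30 days; 29 left).
−29 → Nov 1, 1943.

November 1, 1943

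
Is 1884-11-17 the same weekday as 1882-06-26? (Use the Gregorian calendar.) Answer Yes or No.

Yes

From Jun 26, 1882 to Nov 17, 1884 is 875 days.
875 mod 7 = 0, so they are the same weekday.
(Jun 26, 1882 is a Monday; Nov 17, 1884 is a Monday.)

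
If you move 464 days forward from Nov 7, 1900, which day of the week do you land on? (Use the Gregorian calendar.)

Nov 7, 1900 is a Wednesday.
464 mod 7 = 2, so 464 days after a Wednesday is Wednesday + 2 = Friday.

Friday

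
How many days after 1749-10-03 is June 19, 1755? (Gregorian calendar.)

Oct 3, 1749 → Oct 3, 1750: 365 days.
Oct 3, 1750 → Oct 3, 1751: 365 days.
Oct 3, 1751 → Oct 3, 1752: 366 days (Feb 29, 1752 is in that span).
Oct 3, 1752 → Oct 3, 1753: 365 days.
Oct 3, 1753 → Oct 3, 1754: 365 days.
Oct 3, 1754 → Nov 3, 1754: 31 days (October has 31).
Nov 3, 1754 → Dec 3, 1754: 30 days (November has 30).
Dec 3, 1754 → Jan 3, 1755: 31 days (December has 31).
Jan 3, 1755 → Feb 3, 1755: 31 days (January has 31).
Feb 3, 1755 → Mar 3, 1755: 28 days (February has 28).
Mar 3, 1755 → Apr 3, 1755: 31 days (March has 31).
Apr 3, 1755 → May 3, 1755: 30 days (April has 30).
May 3, 1755 → Jun 3, 1755: 31 days (May has 31).
Jun 3, 1755 → Jun 19, 1755: 16 days.
Total: 2085 days.

2085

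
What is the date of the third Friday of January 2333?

January 1, 2333 is a Sunday.
The first Friday is therefore January 6 (5 days later).
The third Friday is 6 + 2×7 = January 20.

January 20, 2333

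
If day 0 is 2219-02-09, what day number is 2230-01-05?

Feb 9, 2219 → Feb 9, 2220: 365 days.
Feb 9, 2220 → Feb 9, 2221: 366 days (Feb 29, 2220 is in that span).
Feb 9, 2221 → Feb 9, 2222: 365 days.
Feb 9, 2222 → Feb 9, 2223: 365 days.
Feb 9, 2223 → Feb 9, 2224: 365 days.
Feb 9, 2224 → Feb 9, 2225: 366 days (Feb 29, 2224 is in that span).
Feb 9, 2225 → Feb 9, 2226: 365 days.
Feb 9, 2226 → Feb 9, 2227: 365 days.
Feb 9, 2227 → Feb 9, 2228: 365 days.
Feb 9, 2228 → Feb 9, 2229: 366 days (Feb 29, 2228 is in that span).
Feb 9, 2229 → Mar 9, 2229: 28 days (February has 28).
Mar 9, 2229 → Apr 9, 2229: 31 days (March has 31).
Apr 9, 2229 → May 9, 2229: 30 days (April has 30).
May 9, 2229 → Jun 9, 2229: 31 days (May has 31).
Jun 9, 2229 → Jul 9, 2229: 30 days (June has 30).
Jul 9, 2229 → Aug 9, 2229: 31 days (July has 31).
Aug 9, 2229 → Sep 9, 2229: 31 days (August has 31).
Sep 9, 2229 → Oct 9, 2229: 30 days (September has 30).
Oct 9, 2229 → Nov 9, 2229: 31 days (October has 31).
Nov 9, 2229 → Dec 9, 2229: 30 days (November has 30).
Dec 9, 2229 → Jan 5, 2230: 27 days.
Total: 3983 days.

3983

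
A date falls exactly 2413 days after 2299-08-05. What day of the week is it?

Thursday

First find the weekday of Aug 5, 2299. Doomsday rule: the anchor day for the 2200s is Friday. For year 99: 99÷12 = 8 r 3, and 3÷4 = 0, so 8+3+0 = 11.
Friday + 11 ≡ Tuesday — that's 2299's doomsday.
In August the doomsday date is Aug 8.
Aug 5 is 3 days before Aug 8; 3 mod 7 = 3, so Tuesday − 3 = Saturday.
2413 mod 7 = 5, so 2413 days after a Saturday is Saturday + 5 = Thursday.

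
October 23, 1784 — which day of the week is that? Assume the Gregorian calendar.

Doomsday rule: the anchor day for the 1700s is Sunday. For year 84: 84÷12 = 7 r 0, and 0÷4 = 0, so 7+0+0 = 7.
Sunday + 7 ≡ Sunday — that's 1784's doomsday.
In October the doomsday date is Oct 10.
Oct 23 is 13 days after Oct 10; 13 mod 7 = 6, so Sunday + 6 = Saturday.

Saturday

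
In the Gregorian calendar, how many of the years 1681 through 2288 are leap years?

147

Multiples of 4 in [1681,2288]: 152.
Of those, multiples of 100: 6 (not leap unless ÷400).
Multiples of 400: 1.
Leap years = 152 − 6 + 1 = 147.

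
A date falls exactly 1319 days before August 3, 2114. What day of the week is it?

Tuesday

First find the weekday of Aug 3, 2114. Doomsday rule: the anchor day for the 2100s is Sunday. For year 14: 14÷12 = 1 r 2, and 2÷4 = 0, so 1+2+0 = 3.
Sunday + 3 ≡ Wednesday — that's 2114's doomsday.
In August the doomsday date is Aug 8.
Aug 3 is 5 days before Aug 8; 5 mod 7 = 5, so Wednesday − 5 = Friday.
1319 mod 7 = 3, so 1319 days before a Friday is Friday − 3 = Tuesday.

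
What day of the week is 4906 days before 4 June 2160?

Thursday

Jun 4, 2160 is a Wednesday.
4906 mod 7 = 6, so 4906 days before a Wednesday is Wednesday − 6 = Thursday.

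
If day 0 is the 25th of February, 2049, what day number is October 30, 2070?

Feb 25, 2049 → Feb 25, 2050: 365 days.
Feb 25, 2050 → Feb 25, 2051: 365 days.
Feb 25, 2051 → Feb 25, 2052: 365 days.
Feb 25, 2052 → Feb 25, 2053: 366 days (Feb 29, 2052 is in that span).
Feb 25, 2053 → Feb 25, 2054: 365 days.
Feb 25, 2054 → Feb 25, 2055: 365 days.
Feb 25, 2055 → Feb 25, 2056: 365 days.
Feb 25, 2056 → Feb 25, 2057: 366 days (Feb 29, 2056 is in that span).
Feb 25, 2057 → Feb 25, 2058: 365 days.
Feb 25, 2058 → Feb 25, 2059: 365 days.
Feb 25, 2059 → Feb 25, 2060: 365 days.
Feb 25, 2060 → Feb 25, 2061: 366 days (Feb 29, 2060 is in that span).
Feb 25, 2061 → Feb 25, 2062: 365 days.
Feb 25, 2062 → Feb 25, 2063: 365 days.
Feb 25, 2063 → Feb 25, 2064: 365 days.
Feb 25, 2064 → Feb 25, 2065: 366 days (Feb 29, 2064 is in that span).
Feb 25, 2065 → Feb 25, 2066: 365 days.
Feb 25, 2066 → Feb 25, 2067: 365 days.
Feb 25, 2067 → Feb 25, 2068: 365 days.
Feb 25, 2068 → Feb 25, 2069: 366 days (Feb 29, 2068 is in that span).
Feb 25, 2069 → Feb 25, 2070: 365 days.
Feb 25, 2070 → Mar 25, 2070: 28 days (February has 28).
Mar 25, 2070 → Apr 25, 2070: 31 days (March has 31).
Apr 25, 2070 → May 25, 2070: 30 days (April has 30).
May 25, 2070 → Jun 25, 2070: 31 days (May has 31).
Jun 25, 2070 → Jul 25, 2070: 30 days (June has 30).
Jul 25, 2070 → Aug 25, 2070: 31 days (July has 31).
Aug 25, 2070 → Sep 25, 2070: 31 days (August has 31).
Sep 25, 2070 → Oct 25, 2070: 30 days (September has 30).
Oct 25, 2070 → Oct 30, 2070: 5 days.
Total: 7917 days.

7917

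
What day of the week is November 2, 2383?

Doomsday rule: the anchor day for the 2300s is Wednesday. For year 83: 83÷12 = 6 r 11, and 11÷4 = 2, so 6+11+2 = 19.
Wednesday + 19 ≡ Monday — that's 2383's doomsday.
In November the doomsday date is Nov 7.
Nov 2 is 5 days before Nov 7; 5 mod 7 = 5, so Monday − 5 = Wednesday.

Wednesday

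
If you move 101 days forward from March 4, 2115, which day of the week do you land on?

Mar 4, 2115 is a Monday.
101 mod 7 = 3, so 101 days after a Monday is Monday + 3 = Thursday.

Thursday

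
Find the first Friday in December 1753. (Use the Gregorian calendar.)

December 1, 1753 is a Saturday.
The first Friday is therefore December 7 (6 days later).

December 7, 1753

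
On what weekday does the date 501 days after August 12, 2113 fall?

First find the weekday of Aug 12, 2113. Doomsday rule: the anchor day for the 2100s is Sunday. For year 13: 13÷12 = 1 r 1, and 1÷4 = 0, so 1+1+0 = 2.
Sunday + 2 ≡ Tuesday — that's 2113's doomsday.
In August the doomsday date is Aug 8.
Aug 12 is 4 days after Aug 8; 4 mod 7 = 4, so Tuesday + 4 = Saturday.
501 mod 7 = 4, so 501 days after a Saturday is Saturday + 4 = Wednesday.

Wednesday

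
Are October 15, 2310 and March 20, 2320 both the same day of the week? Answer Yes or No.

From Oct 15, 2310 to Mar 20, 2320 is 3444 days.
3444 mod 7 = 0, so they are the same weekday.
(Oct 15, 2310 is a Saturday; Mar 20, 2320 is a Saturday.)

Yes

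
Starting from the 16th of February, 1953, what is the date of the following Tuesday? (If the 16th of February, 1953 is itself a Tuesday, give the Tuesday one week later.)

Feb 16, 1953 is a Monday.
From Monday to the next Tuesday is 1 day.
Feb 16, 1953 + 1 = Feb 17, 1953.

February 17, 1953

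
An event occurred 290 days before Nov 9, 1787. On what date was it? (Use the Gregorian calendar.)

−9 → Oct 31, 1787 (end of Oct, 31 days; 281 left).
−31 → Sep 30, 1787 (end of Sep, 30 days; 250 left).
−30 → Aug 31, 1787 (end of Aug, 31 days; 220 left).
−31 → Jul 31, 1787 (end of Jul, 31 days; 189 left).
−31 → Jun 30, 1787 (end of Jun, 30 days; 158 left).
−30 → May 31, 1787 (end of May, 31 days; 128 left).
−31 → Apr 30, 1787 (end of Apr, 30 days; 97 left).
−30 → Mar 31, 1787 (end of Mar, 31 days; 67 left).
−31 → Feb 28, 1787 (end of Feb, 28 days; 36 left).
−28 → Jan 31, 1787 (end of Jan, 31 days; 8 left).
−8 → Jan 23, 1787.

January 23, 1787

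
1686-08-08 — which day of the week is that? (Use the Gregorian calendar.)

Doomsday rule: the anchor day for the 1600s is Tuesday. For year 86: 86÷12 = 7 r 2, and 2÷4 = 0, so 7+2+0 = 9.
Tuesday + 9 ≡ Thursday — that's 1686's doomsday.
In August the doomsday date is Aug 8.
Aug 8 is the doomsday itself: Thursday.

Thursday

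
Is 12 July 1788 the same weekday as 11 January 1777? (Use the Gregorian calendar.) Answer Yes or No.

From Jan 11, 1777 to Jul 12, 1788 is 4200 days.
4200 mod 7 = 0, so they are the same weekday.
(Jan 11, 1777 is a Saturday; Jul 12, 1788 is a Saturday.)

Yes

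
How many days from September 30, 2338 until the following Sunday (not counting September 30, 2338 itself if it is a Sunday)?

2

Sep 30, 2338 is a Friday.
From Friday to the next Sunday is 2 days.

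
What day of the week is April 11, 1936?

Saturday

Doomsday rule: the anchor day for the 1900s is Wednesday. For year 36: 36÷12 = 3 r 0, and 0÷4 = 0, so 3+0+0 = 3.
Wednesday + 3 ≡ Saturday — that's 1936's doomsday.
In April the doomsday date is Apr 4.
Apr 11 is 7 days after Apr 4; 7 mod 7 = 0, so Saturday + 0 = Saturday.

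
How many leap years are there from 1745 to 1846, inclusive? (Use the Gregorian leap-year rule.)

Multiples of 4 in [1745,1846]: 25.
Of those, multiples of 100: 1 (not leap unless ÷400).
Multiples of 400: 0.
Leap years = 25 − 1 + 0 = 24.

24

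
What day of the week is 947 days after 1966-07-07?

First find the weekday of Jul 7, 1966. Doomsday rule: the anchor day for the 1900s is Wednesday. For year 66: 66÷12 = 5 r 6, and 6÷4 = 1, so 5+6+1 = 12.
Wednesday + 12 ≡ Monday — that's 1966's doomsday.
In July the doomsday date is Jul 11.
Jul 7 is 4 days before Jul 11; 4 mod 7 = 4, so Monday − 4 = Thursday.
947 mod 7 = 2, so 947 days after a Thursday is Thursday + 2 = Saturday.

Saturday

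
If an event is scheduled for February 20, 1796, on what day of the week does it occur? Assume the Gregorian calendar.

Doomsday rule: the anchor day for the 1700s is Sunday. For year 96: 96÷12 = 8 r 0, and 0÷4 = 0, so 8+0+0 = 8.
Sunday + 8 ≡ Monday — that's 1796's doomsday.
In February the doomsday date is Feb 29 (1796 is a leap year (divisible by 4)).
Feb 20 is 9 days before Feb 29; 9 mod 7 = 2, so Monday − 2 = Saturday.

Saturday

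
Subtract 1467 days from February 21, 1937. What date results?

−366 (one year; includes Feb 29, 1936) → Feb 21, 1936 (1101 left).
−365 (one year) → Feb 21, 1935 (736 left).
−365 (one year) → Feb 21, 1934 (371 left).
−21 → Jan 31, 1934 (end of Jan, 31 days; 350 left).
−31 → Dec 31, 1933 (end of Dec, 31 days; 319 left).
−31 → Nov 30, 1933 (end of Nov, 30 days; 288 left).
−30 → Oct 31, 1933 (end of Oct, 31 days; 258 left).
−31 → Sep 30, 1933 (end of Sep, 30 days; 227 left).
−30 → Aug 31, 1933 (end of Aug, 31 days; 197 left).
−31 → Jul 31, 1933 (end of Jul, 31 days; 166 left).
−31 → Jun 30, 1933 (end of Jun, 30 days; 135 left).
−30 → May 31, 1933 (end of May, 31 days; 105 left).
−31 → Apr 30, 1933 (end of Apr, 30 days; 74 left).
−30 → Mar 31, 1933 (end of Mar, 31 days; 44 left).
−31 → Feb 28, 1933 (end of Feb, 28 days; 13 left).
−13 → Feb 15, 1933.

February 15, 1933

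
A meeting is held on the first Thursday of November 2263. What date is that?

November 5, 2263

November 1, 2263 is a Sunday.
The first Thursday is therefore November 5 (4 days later).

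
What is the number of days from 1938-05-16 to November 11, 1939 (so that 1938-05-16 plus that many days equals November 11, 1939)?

544

May 16, 1938 → May 16, 1939: 365 days.
May 16, 1939 → Jun 16, 1939: 31 days (May has 31).
Jun 16, 1939 → Jul 16, 1939: 30 days (June has 30).
Jul 16, 1939 → Aug 16, 1939: 31 days (July has 31).
Aug 16, 1939 → Sep 16, 1939: 31 days (August has 31).
Sep 16, 1939 → Oct 16, 1939: 30 days (September has 30).
Oct 16, 1939 → Nov 11, 1939: 26 days.
Total: 544 days.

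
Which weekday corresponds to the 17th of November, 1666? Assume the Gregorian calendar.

Doomsday rule: the anchor day for the 1600s is Tuesday. For year 66: 66÷12 = 5 r 6, and 6÷4 = 1, so 5+6+1 = 12.
Tuesday + 12 ≡ Sunday — that's 1666's doomsday.
In November the doomsday date is Nov 7.
Nov 17 is 10 days after Nov 7; 10 mod 7 = 3, so Sunday + 3 = Wednesday.

Wednesday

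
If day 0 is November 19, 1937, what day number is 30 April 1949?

4180

Nov 19, 1937 → Nov 19, 1938: 365 days.
Nov 19, 1938 → Nov 19, 1939: 365 days.
Nov 19, 1939 → Nov 19, 1940: 366 days (Feb 29, 1940 is in that span).
Nov 19, 1940 → Nov 19, 1941: 365 days.
Nov 19, 1941 → Nov 19, 1942: 365 days.
Nov 19, 1942 → Nov 19, 1943: 365 days.
Nov 19, 1943 → Nov 19, 1944: 366 days (Feb 29, 1944 is in that span).
Nov 19, 1944 → Nov 19, 1945: 365 days.
Nov 19, 1945 → Nov 19, 1946: 365 days.
Nov 19, 1946 → Nov 19, 1947: 365 days.
Nov 19, 1947 → Nov 19, 1948: 366 days (Feb 29, 1948 is in that span).
Nov 19, 1948 → Dec 19, 1948: 30 days (November has 30).
Dec 19, 1948 → Jan 19, 1949: 31 days (December has 31).
Jan 19, 1949 → Feb 19, 1949: 31 days (January has 31).
Feb 19, 1949 → Mar 19, 1949: 28 days (February has 28).
Mar 19, 1949 → Apr 19, 1949: 31 days (March has 31).
Apr 19, 1949 → Apr 30, 1949: 11 days.
Total: 4180 days.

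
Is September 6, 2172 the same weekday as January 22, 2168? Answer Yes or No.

No

From Jan 22, 2168 to Sep 6, 2172 is 1689 days.
1689 mod 7 = 2, so they are different weekdays.
(Jan 22, 2168 is a Friday; Sep 6, 2172 is a Sunday.)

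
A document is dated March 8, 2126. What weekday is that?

Friday

Doomsday rule: the anchor day for the 2100s is Sunday. For year 26: 26÷12 = 2 r 2, and 2÷4 = 0, so 2+2+0 = 4.
Sunday + 4 ≡ Thursday — that's 2126's doomsday.
In March the doomsday date is Mar 14.
Mar 8 is 6 days before Mar 14; 6 mod 7 = 6, so Thursday − 6 = Friday.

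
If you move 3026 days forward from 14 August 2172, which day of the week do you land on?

Sunday

First find the weekday of Aug 14, 2172. Doomsday rule: the anchor day for the 2100s is Sunday. For year 72: 72÷12 = 6 r 0, and 0÷4 = 0, so 6+0+0 = 6.
Sunday + 6 ≡ Saturday — that's 2172's doomsday.
In August the doomsday date is Aug 8.
Aug 14 is 6 days after Aug 8; 6 mod 7 = 6, so Saturday + 6 = Friday.
3026 mod 7 = 2, so 3026 days after a Friday is Friday + 2 = Sunday.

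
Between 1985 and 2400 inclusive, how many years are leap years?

101

Multiples of 4 in [1985,2400]: 104.
Of those, multiples of 100: 5 (not leap unless ÷400).
Multiples of 400: 2.
Leap years = 104 − 5 + 2 = 101.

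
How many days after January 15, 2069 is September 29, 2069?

257

Jan 15, 2069 → Feb 15, 2069: 31 days (January has 31).
Feb 15, 2069 → Mar 15, 2069: 28 days (February has 28).
Mar 15, 2069 → Apr 15, 2069: 31 days (March has 31).
Apr 15, 2069 → May 15, 2069: 30 days (April has 30).
May 15, 2069 → Jun 15, 2069: 31 days (May has 31).
Jun 15, 2069 → Jul 15, 2069: 30 days (June has 30).
Jul 15, 2069 → Aug 15, 2069: 31 days (July has 31).
Aug 15, 2069 → Sep 15, 2069: 31 days (August has 31).
Sep 15, 2069 → Sep 29, 2069: 14 days.
Total: 257 days.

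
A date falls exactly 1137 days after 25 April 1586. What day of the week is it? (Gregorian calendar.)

First find the weekday of Apr 25, 1586. Doomsday rule: the anchor day for the 1500s is Wednesday. For year 86: 86÷12 = 7 r 2, and 2÷4 = 0, so 7+2+0 = 9.
Wednesday + 9 ≡ Friday — that's 1586's doomsday.
In April the doomsday date is Apr 4.
Apr 25 is 21 days after Apr 4; 21 mod 7 = 0, so Friday + 0 = Friday.
1137 mod 7 = 3, so 1137 days after a Friday is Friday + 3 = Monday.

Monday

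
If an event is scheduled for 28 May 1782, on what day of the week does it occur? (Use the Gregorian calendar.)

Doomsday rule: the anchor day for the 1700s is Sunday. For year 82: 82÷12 = 6 r 10, and 10÷4 = 2, so 6+10+2 = 18.
Sunday + 18 ≡ Thursday — that's 1782's doomsday.
In May the doomsday date is May 9.
May 28 is 19 days after May 9; 19 mod 7 = 5, so Thursday + 5 = Tuesday.

Tuesday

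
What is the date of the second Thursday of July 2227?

July 1, 2227 is a Sunday.
The first Thursday is therefore July 5 (4 days later).
The second Thursday is 5 + 1×7 = July 12.

July 12, 2227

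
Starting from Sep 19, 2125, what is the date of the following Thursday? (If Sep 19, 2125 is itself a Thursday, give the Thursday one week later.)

Sep 19, 2125 is a Wednesday.
From Wednesday to the next Thursday is 1 day.
Sep 19, 2125 + 1 = Sep 20, 2125.

September 20, 2125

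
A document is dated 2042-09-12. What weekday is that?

Doomsday rule: the anchor day for the 2000s is Tuesday. For year 42: 42÷12 = 3 r 6, and 6÷4 = 1, so 3+6+1 = 10.
Tuesday + 10 ≡ Friday — that's 2042's doomsday.
In September the doomsday date is Sep 5.
Sep 12 is 7 days after Sep 5; 7 mod 7 = 0, so Friday + 0 = Friday.

Friday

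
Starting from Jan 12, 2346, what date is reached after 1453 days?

+365 (one year) → Jan 12, 2347 (1088 left).
+365 (one year) → Jan 12, 2348 (723 left).
+366 (one year; includes Feb 29, 2348) → Jan 12, 2349 (357 left).
Jan has 31 days: +20 → Feb 1, 2349 (337 left).
Feb has 28 days: +28 → Mar 1, 2349 (309 left).
Mar has 31 days: +31 → Apr 1, 2349 (278 left).
Apr has 30 days: +30 → May 1, 2349 (248 left).
May has 31 days: +31 → Jun 1, 2349 (217 left).
Jun has 30 days: +30 → Jul 1, 2349 (187 left).
Jul has 31 days: +31 → Aug 1, 2349 (156 left).
Aug has 31 days: +31 → Sep 1, 2349 (125 left).
Sep has 30 days: +30 → Oct 1, 2349 (95 left).
Oct has 31 days: +31 → Nov 1, 2349 (64 left).
Nov has 30 days: +30 → Dec 1, 2349 (34 left).
Dec has 31 days: +31 → Jan 1, 2350 (3 left).
+3 → Jan 4, 2350.

January 4, 2350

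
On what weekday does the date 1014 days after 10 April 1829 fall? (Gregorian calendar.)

Thursday

Apr 10, 1829 is a Friday.
1014 mod 7 = 6, so 1014 days after a Friday is Friday + 6 = Thursday.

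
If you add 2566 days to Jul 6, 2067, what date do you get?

+366 (one year; includes Feb 29, 2068) → Jul 6, 2068 (2200 left).
+365 (one year) → Jul 6, 2069 (1835 left).
+365 (one year) → Jul 6, 2070 (1470 left).
+365 (one year) → Jul 6, 2071 (1105 left).
+366 (one year; includes Feb 29, 2072) → Jul 6, 2072 (739 left).
+365 (one year) → Jul 6, 2073 (374 left).
Jul has 31 days: +26 → Aug 1, 2073 (348 left).
Aug has 31 days: +31 → Sep 1, 2073 (317 left).
Sep has 30 days: +30 → Oct 1, 2073 (287 left).
Oct has 31 days: +31 → Nov 1, 2073 (256 left).
Nov has 30 days: +30 → Dec 1, 2073 (226 left).
Dec has 31 days: +31 → Jan 1, 2074 (195 left).
Jan has 31 days: +31 → Feb 1, 2074 (164 left).
Feb has 28 days: +28 → Mar 1, 2074 (136 left).
Mar has 31 days: +31 → Apr 1, 2074 (105 left).
Apr has 30 days: +30 → May 1, 2074 (75 left).
May has 31 days: +31 → Jun 1, 2074 (44 left).
Jun has 30 days: +30 → Jul 1, 2074 (14 left).
+14 → Jul 15, 2074.

July 15, 2074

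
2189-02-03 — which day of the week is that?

Tuesday

Doomsday rule: the anchor day for the 2100s is Sunday. For year 89: 89÷12 = 7 r 5, and 5÷4 = 1, so 7+5+1 = 13.
Sunday + 13 ≡ Saturday — that's 2189's doomsday.
In February the doomsday date is Feb 28 (2189 is not a leap year).
Feb 3 is 25 days before Feb 28; 25 mod 7 = 4, so Saturday − 4 = Tuesday.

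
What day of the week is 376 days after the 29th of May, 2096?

Sunday

First find the weekday of May 29, 2096. Doomsday rule: the anchor day for the 2000s is Tuesday. For year 96: 96÷12 = 8 r 0, and 0÷4 = 0, so 8+0+0 = 8.
Tuesday + 8 ≡ Wednesday — that's 2096's doomsday.
In May the doomsday date is May 9.
May 29 is 20 days after May 9; 20 mod 7 = 6, so Wednesday + 6 = Tuesday.
376 mod 7 = 5, so 376 days after a Tuesday is Tuesday + 5 = Sunday.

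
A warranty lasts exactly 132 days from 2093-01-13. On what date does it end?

Jan has 31 days: +19 → Feb 1, 2093 (113 left).
Feb has 28 days: +28 → Mar 1, 2093 (85 left).
Mar has 31 days: +31 → Apr 1, 2093 (54 left).
Apr has 30 days: +30 → May 1, 2093 (24 left).
+24 → May 25, 2093.

May 25, 2093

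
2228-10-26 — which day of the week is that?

Sunday

January 1, 2228 is a Tuesday.
Jan 1, 2228 → Feb 1, 2228: 31 days (January has 31).
Feb 1, 2228 → Mar 1, 2228: 29 days (February has 29).
Mar 1, 2228 → Apr 1, 2228: 31 days (March has 31).
Apr 1, 2228 → May 1, 2228: 30 days (April has 30).
May 1, 2228 → Jun 1, 2228: 31 days (May has 31).
Jun 1, 2228 → Jul 1, 2228: 30 days (June has 30).
Jul 1, 2228 → Aug 1, 2228: 31 days (July has 31).
Aug 1, 2228 → Sep 1, 2228: 31 days (August has 31).
Sep 1, 2228 → Oct 1, 2228: 30 days (September has 30).
Oct 1, 2228 → Oct 26, 2228: 25 days.
Total: 299 days.
299 mod 7 = 5, so Tuesday + 5 = Sunday.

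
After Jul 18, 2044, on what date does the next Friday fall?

Jul 18, 2044 is a Monday.
From Monday to the next Friday is 4 days.
Jul 18, 2044 + 4 = Jul 22, 2044.

July 22, 2044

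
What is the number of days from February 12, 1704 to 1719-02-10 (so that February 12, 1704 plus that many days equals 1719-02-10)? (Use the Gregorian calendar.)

5477

Feb 12, 1704 → Feb 12, 1705: 366 days (Feb 29, 1704 is in that span).
Feb 12, 1705 → Feb 12, 1706: 365 days.
Feb 12, 1706 → Feb 12, 1707: 365 days.
Feb 12, 1707 → Feb 12, 1708: 365 days.
Feb 12, 1708 → Feb 12, 1709: 366 days (Feb 29, 1708 is in that span).
Feb 12, 1709 → Feb 12, 1710: 365 days.
Feb 12, 1710 → Feb 12, 1711: 365 days.
Feb 12, 1711 → Feb 12, 1712: 365 days.
Feb 12, 1712 → Feb 12, 1713: 366 days (Feb 29, 1712 is in that span).
Feb 12, 1713 → Feb 12, 1714: 365 days.
Feb 12, 1714 → Feb 12, 1715: 365 days.
Feb 12, 1715 → Feb 12, 1716: 365 days.
Feb 12, 1716 → Feb 12, 1717: 366 days (Feb 29, 1716 is in that span).
Feb 12, 1717 → Feb 12, 1718: 365 days.
Feb 12, 1718 → Mar 12, 1718: 28 days (February has 28).
Mar 12, 1718 → Apr 12, 1718: 31 days (March has 31).
Apr 12, 1718 → May 12, 1718: 30 days (April has 30).
May 12, 1718 → Jun 12, 1718: 31 days (May has 31).
Jun 12, 1718 → Jul 12, 1718: 30 days (June has 30).
Jul 12, 1718 → Aug 12, 1718: 31 days (July has 31).
Aug 12, 1718 → Sep 12, 1718: 31 days (August has 31).
Sep 12, 1718 → Oct 12, 1718: 30 days (September has 30).
Oct 12, 1718 → Nov 12, 1718: 31 days (October has 31).
Nov 12, 1718 → Dec 12, 1718: 30 days (November has 30).
Dec 12, 1718 → Jan 12, 1719: 31 days (December has 31).
Jan 12, 1719 → Feb 10, 1719: 29 days.
Total: 5477 days.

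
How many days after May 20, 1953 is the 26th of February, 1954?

May 20, 1953 → Jun 20, 1953: 31 days (May has 31).
Jun 20, 1953 → Jul 20, 1953: 30 days (June has 30).
Jul 20, 1953 → Aug 20, 1953: 31 days (July has 31).
Aug 20, 1953 → Sep 20, 1953: 31 days (August has 31).
Sep 20, 1953 → Oct 20, 1953: 30 days (September has 30).
Oct 20, 1953 → Nov 20, 1953: 31 days (October has 31).
Nov 20, 1953 → Dec 20, 1953: 30 days (November has 30).
Dec 20, 1953 → Jan 20, 1954: 31 days (December has 31).
Jan 20, 1954 → Feb 20, 1954: 31 days (January has 31).
Feb 20, 1954 → Feb 26, 1954: 6 days.
Total: 282 days.

282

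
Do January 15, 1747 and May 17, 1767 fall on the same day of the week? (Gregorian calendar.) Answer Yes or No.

From Jan 15, 1747 to May 17, 1767 is 7427 days.
7427 mod 7 = 0, so they are the same weekday.
(Jan 15, 1747 is a Sunday; May 17, 1767 is a Sunday.)

Yes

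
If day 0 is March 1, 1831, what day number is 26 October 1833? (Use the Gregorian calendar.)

Mar 1, 1831 → Mar 1, 1832: 366 days (Feb 29, 1832 is in that span).
Mar 1, 1832 → Mar 1, 1833: 365 days.
Mar 1, 1833 → Apr 1, 1833: 31 days (March has 31).
Apr 1, 1833 → May 1, 1833: 30 days (April has 30).
May 1, 1833 → Jun 1, 1833: 31 days (May has 31).
Jun 1, 1833 → Jul 1, 1833: 30 days (June has 30).
Jul 1, 1833 → Aug 1, 1833: 31 days (July has 31).
Aug 1, 1833 → Sep 1, 1833: 31 days (August has 31).
Sep 1, 1833 → Oct 1, 1833: 30 days (September has 30).
Oct 1, 1833 → Oct 26, 1833: 25 days.
Total: 970 days.

970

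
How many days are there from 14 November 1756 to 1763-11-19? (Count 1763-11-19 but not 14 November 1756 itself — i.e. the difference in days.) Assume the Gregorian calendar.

2561

Nov 14, 1756 → Nov 14, 1757: 365 days.
Nov 14, 1757 → Nov 14, 1758: 365 days.
Nov 14, 1758 → Nov 14, 1759: 365 days.
Nov 14, 1759 → Nov 14, 1760: 366 days (Feb 29, 1760 is in that span).
Nov 14, 1760 → Nov 14, 1761: 365 days.
Nov 14, 1761 → Nov 14, 1762: 365 days.
Nov 14, 1762 → Dec 14, 1762: 30 days (November has 30).
Dec 14, 1762 → Jan 14, 1763: 31 days (December has 31).
Jan 14, 1763 → Feb 14, 1763: 31 days (January has 31).
Feb 14, 1763 → Mar 14, 1763: 28 days (February has 28).
Mar 14, 1763 → Apr 14, 1763: 31 days (March has 31).
Apr 14, 1763 → May 14, 1763: 30 days (April has 30).
May 14, 1763 → Jun 14, 1763: 31 days (May has 31).
Jun 14, 1763 → Jul 14, 1763: 30 days (June has 30).
Jul 14, 1763 → Aug 14, 1763: 31 days (July has 31).
Aug 14, 1763 → Sep 14, 1763: 31 days (August has 31).
Sep 14, 1763 → Oct 14, 1763: 30 days (September has 30).
Oct 14, 1763 → Nov 14, 1763: 31 days (October has 31).
Nov 14, 1763 → Nov 19, 1763: 5 days.
Total: 2561 days.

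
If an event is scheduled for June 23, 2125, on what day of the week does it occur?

January 1, 2125 is a Monday.
Jan 1, 2125 → Feb 1, 2125: 31 days (January has 31).
Feb 1, 2125 → Mar 1, 2125: 28 days (February has 28).
Mar 1, 2125 → Apr 1, 2125: 31 days (March has 31).
Apr 1, 2125 → May 1, 2125: 30 days (April has 30).
May 1, 2125 → Jun 1, 2125: 31 days (May has 31).
Jun 1, 2125 → Jun 23, 2125: 22 days.
Total: 173 days.
173 mod 7 = 5, so Monday + 5 = Saturday.

Saturday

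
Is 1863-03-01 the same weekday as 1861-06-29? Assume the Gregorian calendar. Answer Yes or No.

No

From Jun 29, 1861 to Mar 1, 1863 is 610 days.
610 mod 7 = 1, so they are different weekdays.
(Jun 29, 1861 is a Saturday; Mar 1, 1863 is a Sunday.)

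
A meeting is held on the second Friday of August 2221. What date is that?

August 10, 2221

August 1, 2221 is a Wednesday.
The first Friday is therefore August 3 (2 days later).
The second Friday is 3 + 1×7 = August 10.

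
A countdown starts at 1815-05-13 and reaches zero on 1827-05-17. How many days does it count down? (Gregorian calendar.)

4387

May 13, 1815 → May 13, 1816: 366 days (Feb 29, 1816 is in that span).
May 13, 1816 → May 13, 1817: 365 days.
May 13, 1817 → May 13, 1818: 365 days.
May 13, 1818 → May 13, 1819: 365 days.
May 13, 1819 → May 13, 1820: 366 days (Feb 29, 1820 is in that span).
May 13, 1820 → May 13, 1821: 365 days.
May 13, 1821 → May 13, 1822: 365 days.
May 13, 1822 → May 13, 1823: 365 days.
May 13, 1823 → May 13, 1824: 366 days (Feb 29, 1824 is in that span).
May 13, 1824 → May 13, 1825: 365 days.
May 13, 1825 → May 13, 1826: 365 days.
May 13, 1826 → Jun 13, 1826: 31 days (May has 31).
Jun 13, 1826 → Jul 13, 1826: 30 days (June has 30).
Jul 13, 1826 → Aug 13, 1826: 31 days (July has 31).
Aug 13, 1826 → Sep 13, 1826: 31 days (August has 31).
Sep 13, 1826 → Oct 13, 1826: 30 days (September has 30).
Oct 13, 1826 → Nov 13, 1826: 31 days (October has 31).
Nov 13, 1826 → Dec 13, 1826: 30 days (November has 30).
Dec 13, 1826 → Jan 13, 1827: 31 days (December has 31).
Jan 13, 1827 → Feb 13, 1827: 31 days (January has 31).
Feb 13, 1827 → Mar 13, 1827: 28 days (February has 28).
Mar 13, 1827 → Apr 13, 1827: 31 days (March has 31).
Apr 13, 1827 → May 13, 1827: 30 days (April has 30).
May 13, 1827 → May 17, 1827: 4 days.
Total: 4387 days.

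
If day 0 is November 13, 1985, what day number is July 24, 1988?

984

Nov 13, 1985 → Nov 13, 1986: 365 days.
Nov 13, 1986 → Nov 13, 1987: 365 days.
Nov 13, 1987 → Dec 13, 1987: 30 days (November has 30).
Dec 13, 1987 → Jan 13, 1988: 31 days (December has 31).
Jan 13, 1988 → Feb 13, 1988: 31 days (January has 31).
Feb 13, 1988 → Mar 13, 1988: 29 days (February has 29).
Mar 13, 1988 → Apr 13, 1988: 31 days (March has 31).
Apr 13, 1988 → May 13, 1988: 30 days (April has 30).
May 13, 1988 → Jun 13, 1988: 31 days (May has 31).
Jun 13, 1988 → Jul 13, 1988: 30 days (June has 30).
Jul 13, 1988 → Jul 24, 1988: 11 days.
Total: 984 days.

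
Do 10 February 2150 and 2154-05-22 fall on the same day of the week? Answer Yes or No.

From Feb 10, 2150 to May 22, 2154 is 1562 days.
1562 mod 7 = 1, so they are different weekdays.
(Feb 10, 2150 is a Tuesday; May 22, 2154 is a Wednesday.)

No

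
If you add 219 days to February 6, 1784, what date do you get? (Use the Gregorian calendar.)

September 12, 1784

Feb has 29 days: +24 → Mar 1, 1784 (195 left).
Mar has 31 days: +31 → Apr 1, 1784 (164 left).
Apr has 30 days: +30 → May 1, 1784 (134 left).
May has 31 days: +31 → Jun 1, 1784 (103 left).
Jun has 30 days: +30 → Jul 1, 1784 (73 left).
Jul has 31 days: +31 → Aug 1, 1784 (42 left).
Aug has 31 days: +31 → Sep 1, 1784 (11 left).
+11 → Sep 12, 1784.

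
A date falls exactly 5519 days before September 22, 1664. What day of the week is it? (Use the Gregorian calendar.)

Friday

Sep 22, 1664 is a Monday.
5519 mod 7 = 3, so 5519 days before a Monday is Monday − 3 = Friday.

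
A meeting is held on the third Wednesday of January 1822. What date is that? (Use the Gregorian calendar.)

January 1, 1822 is a Tuesday.
The first Wednesday is therefore January 2 (1 days later).
The third Wednesday is 2 + 2×7 = January 16.

January 16, 1822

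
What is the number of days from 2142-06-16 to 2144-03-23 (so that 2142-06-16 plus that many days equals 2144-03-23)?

646

Jun 16, 2142 → Jun 16, 2143: 365 days.
Jun 16, 2143 → Jul 16, 2143: 30 days (June has 30).
Jul 16, 2143 → Aug 16, 2143: 31 days (July has 31).
Aug 16, 2143 → Sep 16, 2143: 31 days (August has 31).
Sep 16, 2143 → Oct 16, 2143: 30 days (September has 30).
Oct 16, 2143 → Nov 16, 2143: 31 days (October has 31).
Nov 16, 2143 → Dec 16, 2143: 30 days (November has 30).
Dec 16, 2143 → Jan 16, 2144: 31 days (December has 31).
Jan 16, 2144 → Feb 16, 2144: 31 days (January has 31).
Feb 16, 2144 → Mar 16, 2144: 29 days (February has 29).
Mar 16, 2144 → Mar 23, 2144: 7 days.
Total: 646 days.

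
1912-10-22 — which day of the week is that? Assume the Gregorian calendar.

Tuesday

January 1, 1912 is a Monday.
Jan 1, 1912 → Feb 1, 1912: 31 days (January has 31).
Feb 1, 1912 → Mar 1, 1912: 29 days (February has 29).
Mar 1, 1912 → Apr 1, 1912: 31 days (March has 31).
Apr 1, 1912 → May 1, 1912: 30 days (April has 30).
May 1, 1912 → Jun 1, 1912: 31 days (May has 31).
Jun 1, 1912 → Jul 1, 1912: 30 days (June has 30).
Jul 1, 1912 → Aug 1, 1912: 31 days (July has 31).
Aug 1, 1912 → Sep 1, 1912: 31 days (August has 31).
Sep 1, 1912 → Oct 1, 1912: 30 days (September has 30).
Oct 1, 1912 → Oct 22, 1912: 21 days.
Total: 295 days.
295 mod 7 = 1, so Monday + 1 = Tuesday.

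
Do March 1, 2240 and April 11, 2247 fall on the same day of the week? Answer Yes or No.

From Mar 1, 2240 to Apr 11, 2247 is 2597 days.
2597 mod 7 = 0, so they are the same weekday.
(Mar 1, 2240 is a Sunday; Apr 11, 2247 is a Sunday.)

Yes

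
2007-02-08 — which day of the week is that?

Doomsday rule: the anchor day for the 2000s is Tuesday. For year 07: 7÷12 = 0 r 7, and 7÷4 = 1, so 0+7+1 = 8.
Tuesday + 8 ≡ Wednesday — that's 2007's doomsday.
In February the doomsday date is Feb 28 (2007 is not a leap year).
Feb 8 is 20 days before Feb 28; 20 mod 7 = 6, so Wednesday − 6 = Thursday.

Thursday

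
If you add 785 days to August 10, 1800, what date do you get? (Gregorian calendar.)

October 4, 1802

+365 (one year) → Aug 10, 1801 (420 left).
+365 (one year) → Aug 10, 1802 (55 left).
Aug has 31 days: +22 → Sep 1, 1802 (33 left).
Sep has 30 days: +30 → Oct 1, 1802 (3 left).
+3 → Oct 4, 1802.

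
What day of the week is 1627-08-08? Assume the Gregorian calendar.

Doomsday rule: the anchor day for the 1600s is Tuesday. For year 27: 27÷12 = 2 r 3, and 3÷4 = 0, so 2+3+0 = 5.
Tuesday + 5 ≡ Sunday — that's 1627's doomsday.
In August the doomsday date is Aug 8.
Aug 8 is the doomsday itself: Sunday.

Sunday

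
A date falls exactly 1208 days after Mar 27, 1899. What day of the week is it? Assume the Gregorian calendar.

Friday

First find the weekday of Mar 27, 1899. Doomsday rule: the anchor day for the 1800s is Friday. For year 99: 99÷12 = 8 r 3, and 3÷4 = 0, so 8+3+0 = 11.
Friday + 11 ≡ Tuesday — that's 1899's doomsday.
In March the doomsday date is Mar 14.
Mar 27 is 13 days after Mar 14; 13 mod 7 = 6, so Tuesday + 6 = Monday.
1208 mod 7 = 4, so 1208 days after a Monday is Monday + 4 = Friday.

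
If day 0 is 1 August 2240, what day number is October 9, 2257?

6278

Aug 1, 2240 → Aug 1, 2241: 365 days.
Aug 1, 2241 → Aug 1, 2242: 365 days.
Aug 1, 2242 → Aug 1, 2243: 365 days.
Aug 1, 2243 → Aug 1, 2244: 366 days (Feb 29, 2244 is in that span).
Aug 1, 2244 → Aug 1, 2245: 365 days.
Aug 1, 2245 → Aug 1, 2246: 365 days.
Aug 1, 2246 → Aug 1, 2247: 365 days.
Aug 1, 2247 → Aug 1, 2248: 366 days (Feb 29, 2248 is in that span).
Aug 1, 2248 → Aug 1, 2249: 365 days.
Aug 1, 2249 → Aug 1, 2250: 365 days.
Aug 1, 2250 → Aug 1, 2251: 365 days.
Aug 1, 2251 → Aug 1, 2252: 366 days (Feb 29, 2252 is in that span).
Aug 1, 2252 → Aug 1, 2253: 365 days.
Aug 1, 2253 → Aug 1, 2254: 365 days.
Aug 1, 2254 → Aug 1, 2255: 365 days.
Aug 1, 2255 → Aug 1, 2256: 366 days (Feb 29, 2256 is in that span).
Aug 1, 2256 → Aug 1, 2257: 365 days.
Aug 1, 2257 → Sep 1, 2257: 31 days (August has 31).
Sep 1, 2257 → Oct 1, 2257: 30 days (September has 30).
Oct 1, 2257 → Oct 9, 2257: 8 days.
Total: 6278 days.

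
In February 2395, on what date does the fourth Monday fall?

February 1, 2395 is a Wednesday.
The first Monday is therefore February 6 (5 days later).
The fourth Monday is 6 + 3×7 = February 27.

February 27, 2395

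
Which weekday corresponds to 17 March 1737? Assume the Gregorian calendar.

Sunday

Doomsday rule: the anchor day for the 1700s is Sunday. For year 37: 37÷12 = 3 r 1, and 1÷4 = 0, so 3+1+0 = 4.
Sunday + 4 ≡ Thursday — that's 1737's doomsday.
In March the doomsday date is Mar 14.
Mar 17 is 3 days after Mar 14; 3 mod 7 = 3, so Thursday + 3 = Sunday.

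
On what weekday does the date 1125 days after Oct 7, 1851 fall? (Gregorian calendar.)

Sunday

Oct 7, 1851 is a Tuesday.
1125 mod 7 = 5, so 1125 days after a Tuesday is Tuesday + 5 = Sunday.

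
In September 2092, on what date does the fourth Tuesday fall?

September 23, 2092

September 1, 2092 is a Monday.
The first Tuesday is therefore September 2 (1 days later).
The fourth Tuesday is 2 + 3×7 = September 23.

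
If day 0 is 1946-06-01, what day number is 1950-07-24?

Jun 1, 1946 → Jun 1, 1947: 365 days.
Jun 1, 1947 → Jun 1, 1948: 366 days (Feb 29, 1948 is in that span).
Jun 1, 1948 → Jun 1, 1949: 365 days.
Jun 1, 1949 → Jun 1, 1950: 365 days.
Jun 1, 1950 → Jul 1, 1950: 30 days (June has 30).
Jul 1, 1950 → Jul 24, 1950: 23 days.
Total: 1514 days.

1514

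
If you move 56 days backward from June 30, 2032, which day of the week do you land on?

First find the weekday of Jun 30, 2032. Doomsday rule: the anchor day for the 2000s is Tuesday. For year 32: 32÷12 = 2 r 8, and 8÷4 = 2, so 2+8+2 = 12.
Tuesday + 12 ≡ Sunday — that's 2032's doomsday.
In June the doomsday date is Jun 6.
Jun 30 is 24 days after Jun 6; 24 mod 7 = 3, so Sunday + 3 = Wednesday.
56 mod 7 = 0, so 56 days before a Wednesday is Wednesday − 0 = Wednesday.

Wednesday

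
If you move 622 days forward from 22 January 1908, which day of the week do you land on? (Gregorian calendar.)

Jan 22, 1908 is a Wednesday.
622 mod 7 = 6, so 622 days after a Wednesday is Wednesday + 6 = Tuesday.

Tuesday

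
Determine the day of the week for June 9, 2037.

Tuesday

January 1, 2037 is a Thursday.
Jan 1, 2037 → Feb 1, 2037: 31 days (January has 31).
Feb 1, 2037 → Mar 1, 2037: 28 days (February has 28).
Mar 1, 2037 → Apr 1, 2037: 31 days (March has 31).
Apr 1, 2037 → May 1, 2037: 30 days (April has 30).
May 1, 2037 → Jun 1, 2037: 31 days (May has 31).
Jun 1, 2037 → Jun 9, 2037: 8 days.
Total: 159 days.
159 mod 7 = 5, so Thursday + 5 = Tuesday.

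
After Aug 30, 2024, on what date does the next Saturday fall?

Aug 30, 2024 is a Friday.
From Friday to the next Saturday is 1 day.
Aug 30, 2024 + 1 = Aug 31, 2024.

August 31, 2024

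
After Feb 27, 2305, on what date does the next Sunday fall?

Feb 27, 2305 is a Monday.
From Monday to the next Sunday is 6 days.
Feb 27, 2305 + 6 = Mar 5, 2305.

March 5, 2305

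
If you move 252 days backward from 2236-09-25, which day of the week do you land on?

First find the weekday of Sep 25, 2236. Doomsday rule: the anchor day for the 2200s is Friday. For year 36: 36÷12 = 3 r 0, and 0÷4 = 0, so 3+0+0 = 3.
Friday + 3 ≡ Monday — that's 2236's doomsday.
In September the doomsday date is Sep 5.
Sep 25 is 20 days after Sep 5; 20 mod 7 = 6, so Monday + 6 = Sunday.
252 mod 7 = 0, so 252 days before a Sunday is Sunday − 0 = Sunday.

Sunday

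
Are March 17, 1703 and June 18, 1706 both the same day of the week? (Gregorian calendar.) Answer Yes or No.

From Mar 17, 1703 to Jun 18, 1706 is 1189 days.
1189 mod 7 = 6, so they are different weekdays.
(Mar 17, 1703 is a Saturday; Jun 18, 1706 is a Friday.)

No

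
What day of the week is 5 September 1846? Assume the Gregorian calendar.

Doomsday rule: the anchor day for the 1800s is Friday. For year 46: 46÷12 = 3 r 10, and 10÷4 = 2, so 3+10+2 = 15.
Friday + 15 ≡ Saturday — that's 1846's doomsday.
In September the doomsday date is Sep 5.
Sep 5 is the doomsday itself: Saturday.

Saturday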